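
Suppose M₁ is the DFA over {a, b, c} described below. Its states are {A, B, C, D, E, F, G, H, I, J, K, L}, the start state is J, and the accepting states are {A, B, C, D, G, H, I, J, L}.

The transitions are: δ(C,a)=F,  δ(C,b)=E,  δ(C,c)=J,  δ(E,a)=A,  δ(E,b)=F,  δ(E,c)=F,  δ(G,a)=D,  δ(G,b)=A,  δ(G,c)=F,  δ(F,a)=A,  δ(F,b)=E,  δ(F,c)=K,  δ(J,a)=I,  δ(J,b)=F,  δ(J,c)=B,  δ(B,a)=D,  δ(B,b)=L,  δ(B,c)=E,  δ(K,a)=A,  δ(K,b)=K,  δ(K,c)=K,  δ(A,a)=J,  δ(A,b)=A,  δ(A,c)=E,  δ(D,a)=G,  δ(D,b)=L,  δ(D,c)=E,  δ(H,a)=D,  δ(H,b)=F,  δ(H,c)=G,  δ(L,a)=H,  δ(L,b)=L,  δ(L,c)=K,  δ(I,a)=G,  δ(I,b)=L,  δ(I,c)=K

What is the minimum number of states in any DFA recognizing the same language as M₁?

First remove the unreachable states {C}; 11 states remain.
Initial partition by acceptance: {A,B,D,G,H,I,J,L} | {E,F,K}.
On input b, block {A,B,D,G,H,I,J,L} splits into {A,B,D,G,I,L} and {H,J}.
On input a, block {A,B,D,G,I,L} splits into {B,D,G,I} and {A,L}.
The partition is now stable with 4 blocks: {B,D,G,I} | {E,F,K} | {H,J} | {A,L}.

4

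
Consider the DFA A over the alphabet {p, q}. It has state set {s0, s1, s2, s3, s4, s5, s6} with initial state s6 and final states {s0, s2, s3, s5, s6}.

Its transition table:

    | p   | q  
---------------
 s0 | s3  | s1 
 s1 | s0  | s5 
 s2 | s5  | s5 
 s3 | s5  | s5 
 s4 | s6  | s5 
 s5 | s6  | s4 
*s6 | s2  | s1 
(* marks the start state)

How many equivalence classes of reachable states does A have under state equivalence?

4

Every state is reachable, so we keep all 7.
P0 = {s0,s2,s3,s5,s6} | {s1,s4}.
On input q, block {s0,s2,s3,s5,s6} splits into {s0,s5,s6} and {s2,s3}.
On input p, block {s0,s5,s6} splits into {s0,s6} and {s5}.
The partition is now stable with 4 blocks: {s0,s6} | {s1,s4} | {s2,s3} | {s5}.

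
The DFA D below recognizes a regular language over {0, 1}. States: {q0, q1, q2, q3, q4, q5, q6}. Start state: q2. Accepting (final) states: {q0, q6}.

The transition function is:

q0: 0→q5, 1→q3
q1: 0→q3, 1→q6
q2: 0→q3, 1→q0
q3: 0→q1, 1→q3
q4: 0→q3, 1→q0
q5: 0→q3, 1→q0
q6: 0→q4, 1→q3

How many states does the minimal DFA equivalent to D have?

3

All states are reachable from the start state.
Initial partition by acceptance: {q0,q6} | {q1,q2,q3,q4,q5}.
Refine {q1,q2,q3,q4,q5} on symbol 1: members go to different blocks, giving {q1,q2,q4,q5} and {q3}.
The partition is now stable with 3 blocks: {q0,q6} | {q1,q2,q4,q5} | {q3}.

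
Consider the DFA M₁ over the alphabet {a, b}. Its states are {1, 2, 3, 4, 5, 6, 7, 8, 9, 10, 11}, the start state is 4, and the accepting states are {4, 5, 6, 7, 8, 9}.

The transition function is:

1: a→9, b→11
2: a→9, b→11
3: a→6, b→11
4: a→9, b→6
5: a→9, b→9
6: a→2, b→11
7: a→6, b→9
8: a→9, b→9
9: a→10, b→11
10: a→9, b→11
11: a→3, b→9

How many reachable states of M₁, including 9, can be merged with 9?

States {1,5,7,8} cannot be reached from the start state, so discard them.
P0 = {4,6,9} | {2,3,10,11}.
Refine {4,6,9} on symbol a: members go to different blocks, giving {6,9} and {4}.
Split {2,3,10,11} by δ(·,a) → {2,3,10} and {11}.
No further refinement is possible. Final partition (4 blocks): {6,9} | {2,3,10} | {4} | {11}.
The equivalence class containing 9 is {6,9}, of size 2.

2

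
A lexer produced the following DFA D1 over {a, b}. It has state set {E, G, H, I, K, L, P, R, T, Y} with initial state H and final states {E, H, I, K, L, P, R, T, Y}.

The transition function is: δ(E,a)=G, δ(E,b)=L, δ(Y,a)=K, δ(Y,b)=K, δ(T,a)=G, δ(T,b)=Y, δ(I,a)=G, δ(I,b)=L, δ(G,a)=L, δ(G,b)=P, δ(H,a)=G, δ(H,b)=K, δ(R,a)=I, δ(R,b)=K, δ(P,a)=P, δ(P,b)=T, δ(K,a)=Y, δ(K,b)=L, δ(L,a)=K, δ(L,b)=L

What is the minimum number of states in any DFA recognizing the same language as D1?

4

Reachable states from the start: {G,H,K,L,P,T,Y}. Unreachable: {E,I,R} — drop them.
Initial partition by acceptance: {H,K,L,P,T,Y} | {G}.
Refine {H,K,L,P,T,Y} on symbol a: members go to different blocks, giving {K,L,P,Y} and {H,T}.
Split {K,L,P,Y} by δ(·,b) → {K,L,Y} and {P}.
No further refinement is possible. Final partition (4 blocks): {K,L,Y} | {G} | {H,T} | {P}.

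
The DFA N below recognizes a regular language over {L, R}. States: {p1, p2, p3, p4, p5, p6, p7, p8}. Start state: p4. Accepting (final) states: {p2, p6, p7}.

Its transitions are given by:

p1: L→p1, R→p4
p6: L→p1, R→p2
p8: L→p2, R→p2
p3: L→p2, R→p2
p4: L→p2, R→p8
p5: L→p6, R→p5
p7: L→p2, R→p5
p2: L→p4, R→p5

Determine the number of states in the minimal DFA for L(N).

Reachable states from the start: {p1,p2,p4,p5,p6,p8}. Unreachable: {p3,p7} — drop them.
Start with accepting vs non-accepting: {p2,p6} | {p1,p4,p5,p8}.
Split {p2,p6} by δ(·,R) → {p2} and {p6}.
Split {p1,p4,p5,p8} by δ(·,L) → {p4,p8} and {p1} and {p5}.
Refine {p4,p8} on symbol R: members go to different blocks, giving {p4} and {p8}.
No further refinement is possible. Final partition (6 blocks): {p2} | {p4} | {p6} | {p1} | {p5} | {p8}.

6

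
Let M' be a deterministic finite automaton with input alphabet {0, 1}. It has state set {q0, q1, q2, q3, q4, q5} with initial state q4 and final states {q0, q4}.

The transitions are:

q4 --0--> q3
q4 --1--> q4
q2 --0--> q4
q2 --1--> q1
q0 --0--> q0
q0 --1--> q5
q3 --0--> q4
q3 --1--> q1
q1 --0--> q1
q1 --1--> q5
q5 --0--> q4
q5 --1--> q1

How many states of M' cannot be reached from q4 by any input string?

2

No path from q4 leads to q0, q2; the other 4 states are all reachable.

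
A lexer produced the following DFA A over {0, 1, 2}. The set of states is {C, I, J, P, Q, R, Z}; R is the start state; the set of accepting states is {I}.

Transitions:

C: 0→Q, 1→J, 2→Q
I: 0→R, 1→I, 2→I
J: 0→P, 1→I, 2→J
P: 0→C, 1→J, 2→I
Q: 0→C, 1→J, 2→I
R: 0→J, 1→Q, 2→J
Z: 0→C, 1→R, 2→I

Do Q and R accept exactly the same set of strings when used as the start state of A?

No

First remove the unreachable states {Z}; 6 states remain.
P0 = {I} | {C,J,P,Q,R}.
Refine {C,J,P,Q,R} on symbol 1: members go to different blocks, giving {C,P,Q,R} and {J}.
On input 0, block {C,P,Q,R} splits into {C,P,Q} and {R}.
Refine {C,P,Q} on symbol 2: members go to different blocks, giving {P,Q} and {C}.
The partition is now stable with 5 blocks: {I} | {P,Q} | {J} | {R} | {C}.
Q and R end up in different blocks, so they are distinguishable. For instance, the string '2' is accepted from only Q.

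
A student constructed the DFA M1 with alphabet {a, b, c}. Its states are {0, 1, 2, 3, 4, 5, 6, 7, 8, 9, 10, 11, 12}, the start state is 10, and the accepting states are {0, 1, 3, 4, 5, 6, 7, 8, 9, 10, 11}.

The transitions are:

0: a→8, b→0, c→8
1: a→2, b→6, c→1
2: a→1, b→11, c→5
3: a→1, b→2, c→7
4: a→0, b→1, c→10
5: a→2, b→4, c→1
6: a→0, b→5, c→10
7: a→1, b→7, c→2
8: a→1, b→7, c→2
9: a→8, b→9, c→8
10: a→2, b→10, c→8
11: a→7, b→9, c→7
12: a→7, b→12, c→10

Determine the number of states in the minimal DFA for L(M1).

First remove the unreachable states {3,12}; 11 states remain.
Initial partition by acceptance: {0,1,4,5,6,7,8,9,10,11} | {2}.
Refine {0,1,4,5,6,7,8,9,10,11} on symbol a: members go to different blocks, giving {0,4,6,7,8,9,11} and {1,5,10}.
Split {0,4,6,7,8,9,11} by δ(·,a) → {0,4,6,9,11} and {7,8}.
On input a, block {0,4,6,9,11} splits into {0,9,11} and {4,6}.
Refine {1,5,10} on symbol b: members go to different blocks, giving {1,5} and {10}.
Stable partition: {0,9,11} | {2} | {1,5} | {7,8} | {4,6} | {10} — 6 equivalence classes.

6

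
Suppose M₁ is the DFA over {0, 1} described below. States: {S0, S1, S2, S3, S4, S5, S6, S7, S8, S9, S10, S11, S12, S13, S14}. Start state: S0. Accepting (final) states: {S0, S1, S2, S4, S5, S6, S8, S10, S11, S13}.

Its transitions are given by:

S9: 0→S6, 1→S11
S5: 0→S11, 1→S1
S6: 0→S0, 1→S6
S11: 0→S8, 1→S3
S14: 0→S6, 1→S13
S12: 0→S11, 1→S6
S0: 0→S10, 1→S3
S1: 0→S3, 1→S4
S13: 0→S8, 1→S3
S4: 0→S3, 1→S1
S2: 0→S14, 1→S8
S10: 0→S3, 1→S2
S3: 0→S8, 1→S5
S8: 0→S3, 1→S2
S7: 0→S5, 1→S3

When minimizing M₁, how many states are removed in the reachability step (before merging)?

No path from S0 leads to S7, S9, S12; the other 12 states are all reachable.

3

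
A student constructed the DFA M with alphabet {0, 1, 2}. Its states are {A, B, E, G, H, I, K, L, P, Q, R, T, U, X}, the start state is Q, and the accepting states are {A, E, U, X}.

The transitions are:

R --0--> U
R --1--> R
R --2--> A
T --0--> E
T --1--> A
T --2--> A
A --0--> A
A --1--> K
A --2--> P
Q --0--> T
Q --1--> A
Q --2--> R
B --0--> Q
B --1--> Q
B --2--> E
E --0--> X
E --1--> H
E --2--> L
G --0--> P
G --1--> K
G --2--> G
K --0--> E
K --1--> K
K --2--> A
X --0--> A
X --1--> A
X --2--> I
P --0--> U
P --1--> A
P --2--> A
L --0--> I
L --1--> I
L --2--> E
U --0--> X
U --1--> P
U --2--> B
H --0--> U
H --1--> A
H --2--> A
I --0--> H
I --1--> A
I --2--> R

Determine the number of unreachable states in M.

BFS from Q reaches {A, B, E, H, I, K, L, P, Q, R, T, U, X}; the 1 state(s) G are never visited.

1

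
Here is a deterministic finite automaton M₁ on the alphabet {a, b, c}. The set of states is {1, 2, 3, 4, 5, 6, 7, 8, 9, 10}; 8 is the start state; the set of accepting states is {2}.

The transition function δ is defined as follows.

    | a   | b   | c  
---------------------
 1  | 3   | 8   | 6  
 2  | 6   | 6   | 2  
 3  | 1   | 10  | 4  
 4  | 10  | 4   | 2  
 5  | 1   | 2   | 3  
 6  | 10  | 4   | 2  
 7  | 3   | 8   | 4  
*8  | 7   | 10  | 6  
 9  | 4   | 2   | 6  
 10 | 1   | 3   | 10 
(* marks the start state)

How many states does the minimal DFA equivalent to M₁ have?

First remove the unreachable states {5,9}; 8 states remain.
Initial partition by acceptance: {2} | {1,3,4,6,7,8,10}.
On input c, block {1,3,4,6,7,8,10} splits into {1,3,7,8,10} and {4,6}.
Split {1,3,7,8,10} by δ(·,c) → {1,3,7,8} and {10}.
On input b, block {1,3,7,8} splits into {1,7} and {3,8}.
The partition is now stable with 5 blocks: {2} | {1,7} | {4,6} | {10} | {3,8}.

5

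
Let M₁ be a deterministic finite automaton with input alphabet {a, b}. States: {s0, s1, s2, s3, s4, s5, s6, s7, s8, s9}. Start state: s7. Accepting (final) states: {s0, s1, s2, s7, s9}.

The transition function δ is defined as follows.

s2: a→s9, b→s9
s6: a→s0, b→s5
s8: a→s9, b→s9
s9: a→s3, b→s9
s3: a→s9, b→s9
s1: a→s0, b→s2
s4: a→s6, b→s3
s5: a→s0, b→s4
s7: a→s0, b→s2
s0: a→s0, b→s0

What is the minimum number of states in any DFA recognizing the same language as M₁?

First remove the unreachable states {s1,s4,s5,s6,s8}; 5 states remain.
P0 = {s0,s2,s7,s9} | {s3}.
On input a, block {s0,s2,s7,s9} splits into {s0,s2,s7} and {s9}.
On input a, block {s0,s2,s7} splits into {s0,s7} and {s2}.
Refine {s0,s7} on symbol b: members go to different blocks, giving {s0} and {s7}.
Stable partition: {s0} | {s3} | {s9} | {s2} | {s7} — 5 equivalence classes.

5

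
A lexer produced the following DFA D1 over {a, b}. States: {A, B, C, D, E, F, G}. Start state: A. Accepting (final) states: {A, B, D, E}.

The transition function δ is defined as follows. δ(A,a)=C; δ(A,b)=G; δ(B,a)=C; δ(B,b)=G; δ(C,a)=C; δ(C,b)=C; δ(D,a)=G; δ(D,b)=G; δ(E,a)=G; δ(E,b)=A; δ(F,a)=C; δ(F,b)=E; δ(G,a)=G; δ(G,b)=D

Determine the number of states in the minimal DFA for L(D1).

First remove the unreachable states {B,E,F}; 4 states remain.
Initial partition by acceptance: {A,D} | {C,G}.
On input b, block {C,G} splits into {C} and {G}.
On input a, block {A,D} splits into {A} and {D}.
The partition is now stable with 4 blocks: {A} | {C} | {G} | {D}.

4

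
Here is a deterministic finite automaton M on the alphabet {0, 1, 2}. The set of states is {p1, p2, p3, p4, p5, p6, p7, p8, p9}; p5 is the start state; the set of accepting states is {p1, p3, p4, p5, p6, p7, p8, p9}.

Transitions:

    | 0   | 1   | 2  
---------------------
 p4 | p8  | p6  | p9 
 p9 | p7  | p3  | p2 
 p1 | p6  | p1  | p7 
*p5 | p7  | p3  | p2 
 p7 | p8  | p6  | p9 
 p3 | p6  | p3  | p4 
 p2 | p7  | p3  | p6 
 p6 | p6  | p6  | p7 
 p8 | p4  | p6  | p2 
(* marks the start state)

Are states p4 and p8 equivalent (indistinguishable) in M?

First remove the unreachable states {p1}; 8 states remain.
P0 = {p3,p4,p5,p6,p7,p8,p9} | {p2}.
On input 2, block {p3,p4,p5,p6,p7,p8,p9} splits into {p3,p4,p6,p7} and {p5,p8,p9}.
Refine {p3,p4,p6,p7} on symbol 0: members go to different blocks, giving {p3,p6} and {p4,p7}.
The partition is now stable with 4 blocks: {p3,p6} | {p2} | {p5,p8,p9} | {p4,p7}.
p4 and p8 end up in different blocks, so they are distinguishable. For instance, the string '2' is accepted from only p4.

No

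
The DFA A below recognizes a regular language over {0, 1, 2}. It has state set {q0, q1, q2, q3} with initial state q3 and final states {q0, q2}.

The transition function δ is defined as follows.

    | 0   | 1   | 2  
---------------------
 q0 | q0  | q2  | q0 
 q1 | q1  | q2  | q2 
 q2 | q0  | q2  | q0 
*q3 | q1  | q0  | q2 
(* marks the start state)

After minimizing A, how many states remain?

2

All states are reachable from the start state.
Start with accepting vs non-accepting: {q0,q2} | {q1,q3}.
No further refinement is possible. Final partition (2 blocks): {q0,q2} | {q1,q3}.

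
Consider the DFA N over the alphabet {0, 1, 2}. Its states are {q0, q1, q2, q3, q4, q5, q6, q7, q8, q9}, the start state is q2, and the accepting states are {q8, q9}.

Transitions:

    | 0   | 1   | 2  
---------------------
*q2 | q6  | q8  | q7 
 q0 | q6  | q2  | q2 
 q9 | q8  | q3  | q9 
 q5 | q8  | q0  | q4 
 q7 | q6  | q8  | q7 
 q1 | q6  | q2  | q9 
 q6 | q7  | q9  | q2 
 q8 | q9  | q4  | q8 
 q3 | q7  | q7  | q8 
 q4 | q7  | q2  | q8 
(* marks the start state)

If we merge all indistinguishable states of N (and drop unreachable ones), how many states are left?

First remove the unreachable states {q0,q1,q5}; 7 states remain.
P0 = {q8,q9} | {q2,q3,q4,q6,q7}.
Refine {q2,q3,q4,q6,q7} on symbol 1: members go to different blocks, giving {q2,q6,q7} and {q3,q4}.
The partition is now stable with 3 blocks: {q8,q9} | {q2,q6,q7} | {q3,q4}.

3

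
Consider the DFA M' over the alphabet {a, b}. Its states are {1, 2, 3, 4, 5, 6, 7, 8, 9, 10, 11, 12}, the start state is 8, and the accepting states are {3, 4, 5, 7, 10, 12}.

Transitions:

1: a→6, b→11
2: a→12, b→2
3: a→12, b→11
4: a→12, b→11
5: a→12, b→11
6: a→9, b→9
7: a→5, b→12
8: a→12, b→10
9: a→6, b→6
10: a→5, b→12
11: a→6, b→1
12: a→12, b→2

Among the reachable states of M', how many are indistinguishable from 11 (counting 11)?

Reachable states from the start: {1,2,5,6,8,9,10,11,12}. Unreachable: {3,4,7} — drop them.
P0 = {5,10,12} | {1,2,6,8,9,11}.
Split {5,10,12} by δ(·,b) → {5,12} and {10}.
Split {1,2,6,8,9,11} by δ(·,a) → {1,6,9,11} and {2,8}.
On input b, block {5,12} splits into {5} and {12}.
Split {2,8} by δ(·,b) → {2} and {8}.
The partition is now stable with 6 blocks: {5} | {1,6,9,11} | {10} | {2} | {12} | {8}.
The equivalence class containing 11 is {1,6,9,11}, of size 4.

4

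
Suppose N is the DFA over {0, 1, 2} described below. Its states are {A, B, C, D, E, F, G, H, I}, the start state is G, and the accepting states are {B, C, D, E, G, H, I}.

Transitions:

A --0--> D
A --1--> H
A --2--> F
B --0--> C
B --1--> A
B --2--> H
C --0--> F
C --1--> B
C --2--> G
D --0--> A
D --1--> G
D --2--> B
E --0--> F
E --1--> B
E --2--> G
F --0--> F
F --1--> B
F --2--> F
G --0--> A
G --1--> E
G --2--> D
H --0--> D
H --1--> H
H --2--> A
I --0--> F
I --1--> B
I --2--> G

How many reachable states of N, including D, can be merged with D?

Reachable states from the start: {A,B,C,D,E,F,G,H}. Unreachable: {I} — drop them.
Initial partition by acceptance: {B,C,D,E,G,H} | {A,F}.
On input 0, block {B,C,D,E,G,H} splits into {C,D,E,G} and {B,H}.
Split {C,D,E,G} by δ(·,1) → {C,E} and {D,G}.
Refine {A,F} on symbol 0: members go to different blocks, giving {A} and {F}.
On input 0, block {B,H} splits into {B} and {H}.
Refine {D,G} on symbol 1: members go to different blocks, giving {D} and {G}.
No further refinement is possible. Final partition (7 blocks): {C,E} | {A} | {B} | {D} | {F} | {H} | {G}.
State D belongs to the block {D}, which has 1 states.

1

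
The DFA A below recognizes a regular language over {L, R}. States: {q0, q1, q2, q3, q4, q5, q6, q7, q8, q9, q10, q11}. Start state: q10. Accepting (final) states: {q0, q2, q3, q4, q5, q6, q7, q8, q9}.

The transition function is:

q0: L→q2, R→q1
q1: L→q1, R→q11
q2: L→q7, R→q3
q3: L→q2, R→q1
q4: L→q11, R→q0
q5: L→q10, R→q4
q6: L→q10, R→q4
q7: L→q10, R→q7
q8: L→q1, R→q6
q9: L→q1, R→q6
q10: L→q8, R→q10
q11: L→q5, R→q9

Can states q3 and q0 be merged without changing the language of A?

Yes

P0 = {q0,q2,q3,q4,q5,q6,q7,q8,q9} | {q1,q10,q11}.
Split {q0,q2,q3,q4,q5,q6,q7,q8,q9} by δ(·,L) → {q4,q5,q6,q7,q8,q9} and {q0,q2,q3}.
Refine {q4,q5,q6,q7,q8,q9} on symbol R: members go to different blocks, giving {q5,q6,q7,q8,q9} and {q4}.
Refine {q5,q6,q7,q8,q9} on symbol R: members go to different blocks, giving {q7,q8,q9} and {q5,q6}.
Split {q7,q8,q9} by δ(·,R) → {q8,q9} and {q7}.
Split {q1,q10,q11} by δ(·,L) → {q1} and {q10} and {q11}.
Refine {q0,q2,q3} on symbol L: members go to different blocks, giving {q0,q3} and {q2}.
No further refinement is possible. Final partition (9 blocks): {q8,q9} | {q1} | {q0,q3} | {q4} | {q5,q6} | {q7} | {q10} | {q11} | {q2}.
q3 and q0 lie in the same block of the stable partition, so they are equivalent — no string distinguishes them.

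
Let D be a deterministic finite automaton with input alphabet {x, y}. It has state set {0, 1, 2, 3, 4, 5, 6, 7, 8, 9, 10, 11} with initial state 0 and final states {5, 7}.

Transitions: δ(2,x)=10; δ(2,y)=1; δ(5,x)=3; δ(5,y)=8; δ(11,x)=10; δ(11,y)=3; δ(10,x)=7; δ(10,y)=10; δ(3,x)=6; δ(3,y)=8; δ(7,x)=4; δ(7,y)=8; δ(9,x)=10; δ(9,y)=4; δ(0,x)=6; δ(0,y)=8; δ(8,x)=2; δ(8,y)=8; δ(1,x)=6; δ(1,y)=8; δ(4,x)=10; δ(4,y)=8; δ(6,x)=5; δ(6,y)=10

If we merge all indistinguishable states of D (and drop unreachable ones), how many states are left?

First remove the unreachable states {9,11}; 10 states remain.
Initial partition by acceptance: {5,7} | {0,1,2,3,4,6,8,10}.
Refine {0,1,2,3,4,6,8,10} on symbol x: members go to different blocks, giving {0,1,2,3,4,8} and {6,10}.
Refine {0,1,2,3,4,8} on symbol x: members go to different blocks, giving {0,1,2,3,4} and {8}.
Split {0,1,2,3,4} by δ(·,y) → {0,1,3,4} and {2}.
Stable partition: {5,7} | {0,1,3,4} | {6,10} | {8} | {2} — 5 equivalence classes.

5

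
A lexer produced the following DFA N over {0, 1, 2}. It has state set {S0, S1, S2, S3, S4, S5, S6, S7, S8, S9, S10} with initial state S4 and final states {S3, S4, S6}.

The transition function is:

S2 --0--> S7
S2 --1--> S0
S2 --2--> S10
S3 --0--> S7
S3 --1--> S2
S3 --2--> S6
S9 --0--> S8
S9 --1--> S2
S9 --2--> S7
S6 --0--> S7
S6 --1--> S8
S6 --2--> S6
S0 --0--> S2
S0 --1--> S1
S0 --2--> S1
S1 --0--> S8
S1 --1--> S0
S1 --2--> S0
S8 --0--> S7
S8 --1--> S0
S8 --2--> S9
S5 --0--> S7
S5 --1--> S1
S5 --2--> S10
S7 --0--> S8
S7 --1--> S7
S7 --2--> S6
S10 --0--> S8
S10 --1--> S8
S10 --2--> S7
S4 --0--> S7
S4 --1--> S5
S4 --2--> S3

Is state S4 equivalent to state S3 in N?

All states are reachable from the start state.
Initial partition by acceptance: {S3,S4,S6} | {S0,S1,S2,S5,S7,S8,S9,S10}.
Split {S0,S1,S2,S5,S7,S8,S9,S10} by δ(·,2) → {S0,S1,S2,S5,S8,S9,S10} and {S7}.
Split {S0,S1,S2,S5,S8,S9,S10} by δ(·,0) → {S0,S1,S9,S10} and {S2,S5,S8}.
Split {S0,S1,S9,S10} by δ(·,1) → {S0,S1} and {S9,S10}.
No further refinement is possible. Final partition (5 blocks): {S3,S4,S6} | {S0,S1} | {S7} | {S2,S5,S8} | {S9,S10}.
S4 and S3 lie in the same block of the stable partition, so they are equivalent — no string distinguishes them.

Yes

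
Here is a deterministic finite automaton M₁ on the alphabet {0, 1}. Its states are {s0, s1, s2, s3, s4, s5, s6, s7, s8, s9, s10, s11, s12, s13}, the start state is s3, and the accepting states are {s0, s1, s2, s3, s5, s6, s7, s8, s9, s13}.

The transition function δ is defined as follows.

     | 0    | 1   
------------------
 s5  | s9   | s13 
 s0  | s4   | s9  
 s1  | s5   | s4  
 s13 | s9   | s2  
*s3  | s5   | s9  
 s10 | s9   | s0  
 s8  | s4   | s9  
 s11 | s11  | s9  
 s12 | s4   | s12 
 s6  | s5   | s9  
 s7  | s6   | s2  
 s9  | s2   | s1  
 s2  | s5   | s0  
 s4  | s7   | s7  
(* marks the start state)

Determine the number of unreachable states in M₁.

No path from s3 leads to s8, s10, s11, s12; the other 10 states are all reachable.

4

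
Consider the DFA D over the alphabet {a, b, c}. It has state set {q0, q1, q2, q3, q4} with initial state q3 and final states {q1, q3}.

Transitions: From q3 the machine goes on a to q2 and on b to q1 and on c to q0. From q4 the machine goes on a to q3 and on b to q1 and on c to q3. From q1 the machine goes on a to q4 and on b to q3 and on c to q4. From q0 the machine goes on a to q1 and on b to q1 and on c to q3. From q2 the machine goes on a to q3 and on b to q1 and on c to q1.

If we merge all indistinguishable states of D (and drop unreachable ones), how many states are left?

Start with accepting vs non-accepting: {q1,q3} | {q0,q2,q4}.
No further refinement is possible. Final partition (2 blocks): {q1,q3} | {q0,q2,q4}.

2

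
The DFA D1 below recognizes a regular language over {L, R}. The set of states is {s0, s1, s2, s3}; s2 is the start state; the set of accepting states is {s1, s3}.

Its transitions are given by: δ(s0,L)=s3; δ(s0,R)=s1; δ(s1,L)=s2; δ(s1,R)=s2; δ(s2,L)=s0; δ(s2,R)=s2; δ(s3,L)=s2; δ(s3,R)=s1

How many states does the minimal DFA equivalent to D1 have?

All states are reachable from the start state.
P0 = {s1,s3} | {s0,s2}.
Split {s1,s3} by δ(·,R) → {s1} and {s3}.
Split {s0,s2} by δ(·,L) → {s0} and {s2}.
No further refinement is possible. Final partition (4 blocks): {s1} | {s0} | {s3} | {s2}.

4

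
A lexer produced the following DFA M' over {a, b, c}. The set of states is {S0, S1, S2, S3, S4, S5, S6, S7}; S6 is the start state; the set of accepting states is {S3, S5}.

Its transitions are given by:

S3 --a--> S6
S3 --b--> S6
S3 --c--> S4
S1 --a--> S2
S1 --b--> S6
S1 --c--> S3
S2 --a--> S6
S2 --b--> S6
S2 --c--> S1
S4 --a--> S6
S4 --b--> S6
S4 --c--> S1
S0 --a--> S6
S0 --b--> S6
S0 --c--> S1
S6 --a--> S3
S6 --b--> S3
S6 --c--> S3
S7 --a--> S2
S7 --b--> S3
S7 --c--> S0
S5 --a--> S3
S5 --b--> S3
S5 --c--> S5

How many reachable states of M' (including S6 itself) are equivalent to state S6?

1

States {S0,S5,S7} cannot be reached from the start state, so discard them.
Start with accepting vs non-accepting: {S3} | {S1,S2,S4,S6}.
On input a, block {S1,S2,S4,S6} splits into {S1,S2,S4} and {S6}.
Refine {S1,S2,S4} on symbol a: members go to different blocks, giving {S2,S4} and {S1}.
The partition is now stable with 4 blocks: {S3} | {S2,S4} | {S6} | {S1}.
The equivalence class containing S6 is {S6}, of size 1.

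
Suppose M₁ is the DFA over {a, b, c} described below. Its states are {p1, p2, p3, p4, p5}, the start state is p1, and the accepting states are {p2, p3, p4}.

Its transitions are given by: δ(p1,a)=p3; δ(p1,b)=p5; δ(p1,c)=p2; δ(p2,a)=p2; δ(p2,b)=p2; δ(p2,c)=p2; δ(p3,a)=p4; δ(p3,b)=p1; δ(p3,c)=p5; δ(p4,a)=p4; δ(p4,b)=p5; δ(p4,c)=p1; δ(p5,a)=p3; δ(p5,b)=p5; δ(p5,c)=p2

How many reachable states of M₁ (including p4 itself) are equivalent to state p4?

Start with accepting vs non-accepting: {p2,p3,p4} | {p1,p5}.
Split {p2,p3,p4} by δ(·,b) → {p3,p4} and {p2}.
The partition is now stable with 3 blocks: {p3,p4} | {p1,p5} | {p2}.
The equivalence class containing p4 is {p3,p4}, of size 2.

2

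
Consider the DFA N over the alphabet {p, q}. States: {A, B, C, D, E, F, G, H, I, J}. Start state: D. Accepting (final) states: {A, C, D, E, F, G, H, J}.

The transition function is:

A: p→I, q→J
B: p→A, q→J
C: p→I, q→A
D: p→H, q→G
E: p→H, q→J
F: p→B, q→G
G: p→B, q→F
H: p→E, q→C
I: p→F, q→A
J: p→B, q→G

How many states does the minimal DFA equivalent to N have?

3

All states are reachable from the start state.
P0 = {A,C,D,E,F,G,H,J} | {B,I}.
On input p, block {A,C,D,E,F,G,H,J} splits into {A,C,F,G,J} and {D,E,H}.
The partition is now stable with 3 blocks: {A,C,F,G,J} | {B,I} | {D,E,H}.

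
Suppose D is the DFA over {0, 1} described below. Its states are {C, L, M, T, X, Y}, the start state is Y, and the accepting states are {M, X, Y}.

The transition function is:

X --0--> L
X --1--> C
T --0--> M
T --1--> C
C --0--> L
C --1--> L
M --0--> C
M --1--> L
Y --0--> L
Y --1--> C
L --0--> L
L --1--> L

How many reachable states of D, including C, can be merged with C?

2

Reachable states from the start: {C,L,Y}. Unreachable: {M,T,X} — drop them.
Start with accepting vs non-accepting: {Y} | {C,L}.
No further refinement is possible. Final partition (2 blocks): {Y} | {C,L}.
State C belongs to the block {C,L}, which has 2 states.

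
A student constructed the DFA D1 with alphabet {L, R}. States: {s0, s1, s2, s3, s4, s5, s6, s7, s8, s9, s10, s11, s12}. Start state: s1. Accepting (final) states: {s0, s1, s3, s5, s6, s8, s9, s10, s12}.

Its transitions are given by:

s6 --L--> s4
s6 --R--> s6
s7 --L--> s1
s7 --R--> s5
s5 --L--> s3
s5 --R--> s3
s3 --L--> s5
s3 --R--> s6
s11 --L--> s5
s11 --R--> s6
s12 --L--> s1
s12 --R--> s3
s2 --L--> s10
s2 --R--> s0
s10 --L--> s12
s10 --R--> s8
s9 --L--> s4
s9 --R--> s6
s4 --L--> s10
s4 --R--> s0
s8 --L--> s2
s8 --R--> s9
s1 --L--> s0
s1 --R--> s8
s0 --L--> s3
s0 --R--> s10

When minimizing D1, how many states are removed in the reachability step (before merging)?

No path from s1 leads to s7, s11; the other 11 states are all reachable.

2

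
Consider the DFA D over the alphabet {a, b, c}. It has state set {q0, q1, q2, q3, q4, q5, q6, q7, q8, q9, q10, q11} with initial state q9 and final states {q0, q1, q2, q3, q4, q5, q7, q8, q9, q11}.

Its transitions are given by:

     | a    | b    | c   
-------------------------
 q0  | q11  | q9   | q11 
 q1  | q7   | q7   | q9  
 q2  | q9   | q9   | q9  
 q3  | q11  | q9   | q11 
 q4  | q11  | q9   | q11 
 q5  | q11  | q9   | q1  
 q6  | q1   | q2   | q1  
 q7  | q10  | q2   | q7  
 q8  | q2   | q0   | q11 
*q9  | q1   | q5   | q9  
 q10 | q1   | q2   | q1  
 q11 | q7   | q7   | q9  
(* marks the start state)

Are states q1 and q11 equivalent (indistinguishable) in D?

First remove the unreachable states {q0,q3,q4,q6,q8}; 7 states remain.
Start with accepting vs non-accepting: {q1,q2,q5,q7,q9,q11} | {q10}.
Refine {q1,q2,q5,q7,q9,q11} on symbol a: members go to different blocks, giving {q1,q2,q5,q9,q11} and {q7}.
Split {q1,q2,q5,q9,q11} by δ(·,a) → {q2,q5,q9} and {q1,q11}.
Refine {q2,q5,q9} on symbol a: members go to different blocks, giving {q5,q9} and {q2}.
On input c, block {q5,q9} splits into {q5} and {q9}.
No further refinement is possible. Final partition (6 blocks): {q5} | {q10} | {q7} | {q1,q11} | {q2} | {q9}.
q1 and q11 lie in the same block of the stable partition, so they are equivalent — no string distinguishes them.

Yes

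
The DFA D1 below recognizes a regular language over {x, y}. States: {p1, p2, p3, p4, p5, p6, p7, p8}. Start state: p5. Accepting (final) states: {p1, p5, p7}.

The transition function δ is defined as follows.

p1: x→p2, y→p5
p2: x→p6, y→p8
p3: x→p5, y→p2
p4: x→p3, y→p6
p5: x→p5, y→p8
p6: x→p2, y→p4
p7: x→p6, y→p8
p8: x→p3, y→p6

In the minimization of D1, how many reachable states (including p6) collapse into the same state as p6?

First remove the unreachable states {p1,p7}; 6 states remain.
Initial partition by acceptance: {p5} | {p2,p3,p4,p6,p8}.
Refine {p2,p3,p4,p6,p8} on symbol x: members go to different blocks, giving {p2,p4,p6,p8} and {p3}.
Split {p2,p4,p6,p8} by δ(·,x) → {p2,p6} and {p4,p8}.
No further refinement is possible. Final partition (4 blocks): {p5} | {p2,p6} | {p3} | {p4,p8}.
State p6 belongs to the block {p2,p6}, which has 2 states.

2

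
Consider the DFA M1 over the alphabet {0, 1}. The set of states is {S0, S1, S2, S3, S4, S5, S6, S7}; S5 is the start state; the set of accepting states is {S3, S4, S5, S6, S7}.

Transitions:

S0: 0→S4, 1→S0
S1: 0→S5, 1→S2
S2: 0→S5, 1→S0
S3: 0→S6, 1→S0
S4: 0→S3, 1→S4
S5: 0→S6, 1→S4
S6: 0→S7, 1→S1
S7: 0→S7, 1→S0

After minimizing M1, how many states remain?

3

P0 = {S3,S4,S5,S6,S7} | {S0,S1,S2}.
Split {S3,S4,S5,S6,S7} by δ(·,1) → {S3,S6,S7} and {S4,S5}.
Stable partition: {S3,S6,S7} | {S0,S1,S2} | {S4,S5} — 3 equivalence classes.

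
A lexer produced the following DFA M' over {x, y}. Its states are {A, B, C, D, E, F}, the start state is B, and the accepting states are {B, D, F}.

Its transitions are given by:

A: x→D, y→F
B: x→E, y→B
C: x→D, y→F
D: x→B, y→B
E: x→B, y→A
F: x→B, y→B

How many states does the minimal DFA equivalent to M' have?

4

States {C} cannot be reached from the start state, so discard them.
Start with accepting vs non-accepting: {B,D,F} | {A,E}.
Refine {B,D,F} on symbol x: members go to different blocks, giving {D,F} and {B}.
Split {A,E} by δ(·,x) → {A} and {E}.
No further refinement is possible. Final partition (4 blocks): {D,F} | {A} | {B} | {E}.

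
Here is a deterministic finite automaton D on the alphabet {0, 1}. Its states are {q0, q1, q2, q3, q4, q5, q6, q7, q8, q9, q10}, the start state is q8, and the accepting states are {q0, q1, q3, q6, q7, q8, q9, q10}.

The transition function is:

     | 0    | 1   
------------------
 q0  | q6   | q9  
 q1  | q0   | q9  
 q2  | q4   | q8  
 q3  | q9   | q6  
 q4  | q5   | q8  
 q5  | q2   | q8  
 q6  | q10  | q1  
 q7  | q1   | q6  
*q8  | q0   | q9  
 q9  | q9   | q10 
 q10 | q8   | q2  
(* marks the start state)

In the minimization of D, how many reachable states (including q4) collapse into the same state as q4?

3

States {q3,q7} cannot be reached from the start state, so discard them.
P0 = {q0,q1,q6,q8,q9,q10} | {q2,q4,q5}.
Refine {q0,q1,q6,q8,q9,q10} on symbol 1: members go to different blocks, giving {q0,q1,q6,q8,q9} and {q10}.
Refine {q0,q1,q6,q8,q9} on symbol 0: members go to different blocks, giving {q0,q1,q8,q9} and {q6}.
Refine {q0,q1,q8,q9} on symbol 0: members go to different blocks, giving {q1,q8,q9} and {q0}.
On input 0, block {q1,q8,q9} splits into {q1,q8} and {q9}.
Stable partition: {q1,q8} | {q2,q4,q5} | {q10} | {q6} | {q0} | {q9} — 6 equivalence classes.
The equivalence class containing q4 is {q2,q4,q5}, of size 3.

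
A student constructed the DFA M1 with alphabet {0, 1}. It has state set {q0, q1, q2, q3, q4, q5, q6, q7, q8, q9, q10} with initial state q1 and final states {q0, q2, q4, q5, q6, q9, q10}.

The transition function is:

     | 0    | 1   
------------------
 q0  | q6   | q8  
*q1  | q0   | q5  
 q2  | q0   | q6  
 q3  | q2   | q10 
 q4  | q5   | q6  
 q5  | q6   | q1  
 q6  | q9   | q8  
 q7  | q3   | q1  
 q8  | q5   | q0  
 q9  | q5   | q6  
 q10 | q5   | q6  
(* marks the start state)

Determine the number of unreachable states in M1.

5

No path from q1 leads to q2, q3, q4, q7, q10; the other 6 states are all reachable.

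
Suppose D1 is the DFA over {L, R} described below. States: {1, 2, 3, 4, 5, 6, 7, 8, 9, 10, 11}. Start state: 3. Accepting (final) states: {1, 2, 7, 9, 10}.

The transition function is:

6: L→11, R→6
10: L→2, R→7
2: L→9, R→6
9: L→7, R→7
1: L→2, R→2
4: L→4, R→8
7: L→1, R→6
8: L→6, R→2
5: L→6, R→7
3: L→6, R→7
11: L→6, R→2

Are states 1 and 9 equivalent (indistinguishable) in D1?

States {4,5,8,10} cannot be reached from the start state, so discard them.
Start with accepting vs non-accepting: {1,2,7,9} | {3,6,11}.
Split {1,2,7,9} by δ(·,R) → {1,9} and {2,7}.
On input R, block {3,6,11} splits into {3,11} and {6}.
The partition is now stable with 4 blocks: {1,9} | {3,11} | {2,7} | {6}.
1 and 9 lie in the same block of the stable partition, so they are equivalent — no string distinguishes them.

Yes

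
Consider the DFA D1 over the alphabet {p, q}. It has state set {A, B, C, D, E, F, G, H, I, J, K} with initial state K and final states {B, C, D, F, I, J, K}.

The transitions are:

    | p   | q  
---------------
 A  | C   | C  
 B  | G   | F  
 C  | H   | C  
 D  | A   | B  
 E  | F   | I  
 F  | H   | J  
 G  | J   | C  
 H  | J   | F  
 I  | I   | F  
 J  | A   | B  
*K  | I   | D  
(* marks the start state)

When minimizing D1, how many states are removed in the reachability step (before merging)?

1

No path from K leads to E; the other 10 states are all reachable.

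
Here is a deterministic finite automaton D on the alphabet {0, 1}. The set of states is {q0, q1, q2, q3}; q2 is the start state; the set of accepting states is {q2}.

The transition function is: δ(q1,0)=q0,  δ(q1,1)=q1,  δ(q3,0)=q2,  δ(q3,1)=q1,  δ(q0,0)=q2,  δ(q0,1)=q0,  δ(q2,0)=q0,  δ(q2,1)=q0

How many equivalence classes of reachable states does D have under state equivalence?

States {q1,q3} cannot be reached from the start state, so discard them.
Start with accepting vs non-accepting: {q2} | {q0}.
The partition is now stable with 2 blocks: {q2} | {q0}.

2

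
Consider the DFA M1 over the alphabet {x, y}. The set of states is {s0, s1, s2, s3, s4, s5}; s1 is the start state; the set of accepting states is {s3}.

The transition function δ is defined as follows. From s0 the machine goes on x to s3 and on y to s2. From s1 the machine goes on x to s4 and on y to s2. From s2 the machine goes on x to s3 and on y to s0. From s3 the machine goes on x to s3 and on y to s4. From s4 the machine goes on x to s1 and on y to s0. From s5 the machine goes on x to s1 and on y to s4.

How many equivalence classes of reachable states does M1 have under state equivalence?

States {s5} cannot be reached from the start state, so discard them.
Start with accepting vs non-accepting: {s3} | {s0,s1,s2,s4}.
Refine {s0,s1,s2,s4} on symbol x: members go to different blocks, giving {s0,s2} and {s1,s4}.
No further refinement is possible. Final partition (3 blocks): {s3} | {s0,s2} | {s1,s4}.

3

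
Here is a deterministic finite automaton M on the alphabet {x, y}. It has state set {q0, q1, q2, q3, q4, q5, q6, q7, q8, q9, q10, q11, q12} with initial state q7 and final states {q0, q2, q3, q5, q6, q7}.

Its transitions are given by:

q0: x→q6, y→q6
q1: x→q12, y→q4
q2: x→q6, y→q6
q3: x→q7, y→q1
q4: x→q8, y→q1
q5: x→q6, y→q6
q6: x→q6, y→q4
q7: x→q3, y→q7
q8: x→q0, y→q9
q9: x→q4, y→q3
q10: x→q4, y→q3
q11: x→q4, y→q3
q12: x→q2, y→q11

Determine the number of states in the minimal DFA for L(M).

7

States {q5,q10} cannot be reached from the start state, so discard them.
P0 = {q0,q2,q3,q6,q7} | {q1,q4,q8,q9,q11,q12}.
Refine {q0,q2,q3,q6,q7} on symbol y: members go to different blocks, giving {q0,q2,q7} and {q3,q6}.
Split {q0,q2,q7} by δ(·,y) → {q0,q2} and {q7}.
Split {q1,q4,q8,q9,q11,q12} by δ(·,x) → {q1,q4,q9,q11} and {q8,q12}.
Split {q1,q4,q9,q11} by δ(·,x) → {q1,q4} and {q9,q11}.
On input x, block {q3,q6} splits into {q3} and {q6}.
Stable partition: {q0,q2} | {q1,q4} | {q3} | {q7} | {q8,q12} | {q9,q11} | {q6} — 7 equivalence classes.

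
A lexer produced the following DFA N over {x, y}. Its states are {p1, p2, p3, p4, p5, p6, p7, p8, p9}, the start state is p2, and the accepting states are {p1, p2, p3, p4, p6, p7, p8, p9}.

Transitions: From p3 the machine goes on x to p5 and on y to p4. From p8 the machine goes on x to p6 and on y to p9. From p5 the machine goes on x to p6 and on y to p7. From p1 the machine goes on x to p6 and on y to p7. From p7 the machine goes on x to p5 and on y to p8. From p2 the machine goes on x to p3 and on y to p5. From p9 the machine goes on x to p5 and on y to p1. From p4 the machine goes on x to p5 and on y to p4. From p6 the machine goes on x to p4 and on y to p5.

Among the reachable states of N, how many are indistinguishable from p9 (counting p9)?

Every state is reachable, so we keep all 9.
Initial partition by acceptance: {p1,p2,p3,p4,p6,p7,p8,p9} | {p5}.
Split {p1,p2,p3,p4,p6,p7,p8,p9} by δ(·,x) → {p1,p2,p6,p8} and {p3,p4,p7,p9}.
On input x, block {p1,p2,p6,p8} splits into {p1,p8} and {p2,p6}.
Split {p3,p4,p7,p9} by δ(·,y) → {p3,p4} and {p7,p9}.
The partition is now stable with 5 blocks: {p1,p8} | {p5} | {p3,p4} | {p2,p6} | {p7,p9}.
The equivalence class containing p9 is {p7,p9}, of size 2.

2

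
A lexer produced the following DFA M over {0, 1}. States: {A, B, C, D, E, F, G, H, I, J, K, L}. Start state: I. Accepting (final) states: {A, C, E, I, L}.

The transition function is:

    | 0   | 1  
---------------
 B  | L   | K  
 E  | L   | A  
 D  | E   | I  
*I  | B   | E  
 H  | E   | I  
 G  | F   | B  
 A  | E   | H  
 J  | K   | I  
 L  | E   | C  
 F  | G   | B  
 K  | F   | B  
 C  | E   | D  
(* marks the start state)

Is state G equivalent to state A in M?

First remove the unreachable states {J}; 11 states remain.
Initial partition by acceptance: {A,C,E,I,L} | {B,D,F,G,H,K}.
Refine {A,C,E,I,L} on symbol 0: members go to different blocks, giving {A,C,E,L} and {I}.
Refine {A,C,E,L} on symbol 1: members go to different blocks, giving {A,C} and {E,L}.
On input 0, block {B,D,F,G,H,K} splits into {B,D,H} and {F,G,K}.
On input 1, block {B,D,H} splits into {D,H} and {B}.
The partition is now stable with 6 blocks: {A,C} | {D,H} | {I} | {E,L} | {F,G,K} | {B}.
G and A end up in different blocks, so they are distinguishable. For instance, the string 'ε' is accepted from only A.

No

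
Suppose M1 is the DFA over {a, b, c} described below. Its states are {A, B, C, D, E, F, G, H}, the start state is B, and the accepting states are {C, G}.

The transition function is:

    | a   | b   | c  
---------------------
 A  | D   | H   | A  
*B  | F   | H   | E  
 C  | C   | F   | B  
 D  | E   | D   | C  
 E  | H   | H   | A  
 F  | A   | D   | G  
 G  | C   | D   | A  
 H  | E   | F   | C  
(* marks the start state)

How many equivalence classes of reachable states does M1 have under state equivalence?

3

Initial partition by acceptance: {C,G} | {A,B,D,E,F,H}.
Split {A,B,D,E,F,H} by δ(·,c) → {A,B,E} and {D,F,H}.
The partition is now stable with 3 blocks: {C,G} | {A,B,E} | {D,F,H}.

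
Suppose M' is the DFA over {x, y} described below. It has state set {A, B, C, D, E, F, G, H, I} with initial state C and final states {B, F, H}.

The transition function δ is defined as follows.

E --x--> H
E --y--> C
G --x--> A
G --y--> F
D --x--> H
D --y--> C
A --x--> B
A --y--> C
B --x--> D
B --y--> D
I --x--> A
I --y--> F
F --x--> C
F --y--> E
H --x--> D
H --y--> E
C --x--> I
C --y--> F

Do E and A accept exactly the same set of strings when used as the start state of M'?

Reachable states from the start: {A,B,C,D,E,F,H,I}. Unreachable: {G} — drop them.
Start with accepting vs non-accepting: {B,F,H} | {A,C,D,E,I}.
Split {A,C,D,E,I} by δ(·,x) → {A,D,E} and {C,I}.
On input x, block {B,F,H} splits into {B,H} and {F}.
Refine {C,I} on symbol x: members go to different blocks, giving {C} and {I}.
The partition is now stable with 5 blocks: {B,H} | {A,D,E} | {C} | {F} | {I}.
E and A lie in the same block of the stable partition, so they are equivalent — no string distinguishes them.

Yes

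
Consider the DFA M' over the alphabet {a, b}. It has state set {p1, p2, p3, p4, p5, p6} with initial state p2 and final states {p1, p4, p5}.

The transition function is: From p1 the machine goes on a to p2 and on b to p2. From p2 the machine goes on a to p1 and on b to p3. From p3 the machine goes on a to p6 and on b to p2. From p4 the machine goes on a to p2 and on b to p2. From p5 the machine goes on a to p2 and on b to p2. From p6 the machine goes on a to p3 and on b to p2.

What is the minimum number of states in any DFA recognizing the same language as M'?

Reachable states from the start: {p1,p2,p3,p6}. Unreachable: {p4,p5} — drop them.
Initial partition by acceptance: {p1} | {p2,p3,p6}.
Split {p2,p3,p6} by δ(·,a) → {p3,p6} and {p2}.
Stable partition: {p1} | {p3,p6} | {p2} — 3 equivalence classes.

3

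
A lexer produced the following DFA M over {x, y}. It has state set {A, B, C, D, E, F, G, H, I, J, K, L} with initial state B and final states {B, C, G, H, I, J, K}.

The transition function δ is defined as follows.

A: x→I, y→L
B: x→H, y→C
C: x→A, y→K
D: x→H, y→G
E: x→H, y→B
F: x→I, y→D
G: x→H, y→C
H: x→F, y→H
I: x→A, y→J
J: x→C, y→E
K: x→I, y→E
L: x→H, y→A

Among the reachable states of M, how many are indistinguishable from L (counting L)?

1

Every state is reachable, so we keep all 12.
Initial partition by acceptance: {B,C,G,H,I,J,K} | {A,D,E,F,L}.
Refine {B,C,G,H,I,J,K} on symbol x: members go to different blocks, giving {B,G,J,K} and {C,H,I}.
On input y, block {B,G,J,K} splits into {B,G} and {J,K}.
Refine {A,D,E,F,L} on symbol y: members go to different blocks, giving {A,F,L} and {D,E}.
On input y, block {A,F,L} splits into {A,L} and {F}.
Split {C,H,I} by δ(·,x) → {C,I} and {H}.
Split {A,L} by δ(·,x) → {A} and {L}.
The partition is now stable with 8 blocks: {B,G} | {A} | {C,I} | {J,K} | {D,E} | {F} | {H} | {L}.
State L belongs to the block {L}, which has 1 states.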